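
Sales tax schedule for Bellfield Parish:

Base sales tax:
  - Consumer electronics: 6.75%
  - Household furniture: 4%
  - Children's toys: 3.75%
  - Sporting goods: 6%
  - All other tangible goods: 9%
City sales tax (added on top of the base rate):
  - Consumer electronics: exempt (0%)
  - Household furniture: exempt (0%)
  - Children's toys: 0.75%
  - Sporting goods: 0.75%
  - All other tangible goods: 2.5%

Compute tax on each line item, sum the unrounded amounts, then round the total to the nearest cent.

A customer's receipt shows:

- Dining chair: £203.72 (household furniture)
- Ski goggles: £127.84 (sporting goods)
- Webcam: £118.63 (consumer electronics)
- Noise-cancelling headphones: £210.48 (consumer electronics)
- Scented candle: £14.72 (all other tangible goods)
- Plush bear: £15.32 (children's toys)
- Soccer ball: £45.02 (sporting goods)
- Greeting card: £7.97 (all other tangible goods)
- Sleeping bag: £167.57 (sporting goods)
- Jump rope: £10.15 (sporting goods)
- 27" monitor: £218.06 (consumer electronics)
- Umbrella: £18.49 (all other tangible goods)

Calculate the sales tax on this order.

Dining chair £203.72: household furniture → 4% + 0% city = 4% → £8.1488
Ski goggles £127.84: sporting goods → 6% + 0.75% city = 6.75% → £8.6292
Webcam £118.63: consumer electronics → 6.75% + 0% city = 6.75% → £8.007525
Noise-cancelling headphones £210.48: consumer electronics → 6.75% + 0% city = 6.75% → £14.2074
Scented candle £14.72: all other tangible goods → 9% + 2.5% city = 11.5% → £1.6928
Plush bear £15.32: children's toys → 3.75% + 0.75% city = 4.5% → £0.6894
Soccer ball £45.02: sporting goods → 6% + 0.75% city = 6.75% → £3.03885
Greeting card £7.97: all other tangible goods → 9% + 2.5% city = 11.5% → £0.91655
Sleeping bag £167.57: sporting goods → 6% + 0.75% city = 6.75% → £11.310975
Jump rope £10.15: sporting goods → 6% + 0.75% city = 6.75% → £0.685125
27" monitor £218.06: consumer electronics → 6.75% + 0% city = 6.75% → £14.71905
Umbrella £18.49: all other tangible goods → 9% + 2.5% city = 11.5% → £2.12635
Unrounded tax sum = £74.172025 → £74.17

£74.17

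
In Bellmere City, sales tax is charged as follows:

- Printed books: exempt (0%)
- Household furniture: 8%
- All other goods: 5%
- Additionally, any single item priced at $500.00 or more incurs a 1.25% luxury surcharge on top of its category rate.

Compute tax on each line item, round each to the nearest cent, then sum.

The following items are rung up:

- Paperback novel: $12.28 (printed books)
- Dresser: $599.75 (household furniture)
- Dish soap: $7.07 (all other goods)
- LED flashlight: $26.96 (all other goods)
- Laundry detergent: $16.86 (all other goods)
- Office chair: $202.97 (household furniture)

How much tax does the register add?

Paperback novel $12.28: printed books → 0% → $0.00
Dresser $599.75: household furniture → 8% + 1.25% surcharge = 9.25% → $55.48
Dish soap $7.07: all other goods → 5% → $0.35
LED flashlight $26.96: all other goods → 5% → $1.35
Laundry detergent $16.86: all other goods → 5% → $0.84
Office chair $202.97: household furniture → 8% → $16.24
Total tax = $55.48 + $0.35 + $1.35 + $0.84 + $16.24 = $74.26

$74.26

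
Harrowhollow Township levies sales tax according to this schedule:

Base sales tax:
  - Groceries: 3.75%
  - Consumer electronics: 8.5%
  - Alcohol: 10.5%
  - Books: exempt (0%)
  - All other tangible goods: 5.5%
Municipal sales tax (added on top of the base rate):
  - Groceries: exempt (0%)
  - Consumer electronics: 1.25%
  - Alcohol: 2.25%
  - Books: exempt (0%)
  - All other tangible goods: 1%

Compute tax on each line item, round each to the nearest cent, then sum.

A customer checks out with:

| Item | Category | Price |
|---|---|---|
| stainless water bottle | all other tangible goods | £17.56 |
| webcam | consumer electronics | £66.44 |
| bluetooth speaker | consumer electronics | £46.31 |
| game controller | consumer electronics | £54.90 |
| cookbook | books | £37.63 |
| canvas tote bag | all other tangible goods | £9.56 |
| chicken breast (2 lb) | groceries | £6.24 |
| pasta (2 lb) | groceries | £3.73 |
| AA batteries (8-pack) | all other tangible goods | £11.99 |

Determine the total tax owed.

Stainless water bottle £17.56: all other tangible goods → 5.5% + 1% municipal = 6.5% → £1.14
Webcam £66.44: consumer electronics → 8.5% + 1.25% municipal = 9.75% → £6.48
Bluetooth speaker £46.31: consumer electronics → 8.5% + 1.25% municipal = 9.75% → £4.52
Game controller £54.90: consumer electronics → 8.5% + 1.25% municipal = 9.75% → £5.35
Cookbook £37.63: books → 0% + 0% municipal = 0% → £0.00
Canvas tote bag £9.56: all other tangible goods → 5.5% + 1% municipal = 6.5% → £0.62
Chicken breast (2 lb) £6.24: groceries → 3.75% + 0% municipal = 3.75% → £0.23
Pasta (2 lb) £3.73: groceries → 3.75% + 0% municipal = 3.75% → £0.14
AA batteries (8-pack) £11.99: all other tangible goods → 5.5% + 1% municipal = 6.5% → £0.78
Total tax = £1.14 + £6.48 + £4.52 + £5.35 + £0.62 + £0.23 + £0.14 + £0.78 = £19.26

£19.26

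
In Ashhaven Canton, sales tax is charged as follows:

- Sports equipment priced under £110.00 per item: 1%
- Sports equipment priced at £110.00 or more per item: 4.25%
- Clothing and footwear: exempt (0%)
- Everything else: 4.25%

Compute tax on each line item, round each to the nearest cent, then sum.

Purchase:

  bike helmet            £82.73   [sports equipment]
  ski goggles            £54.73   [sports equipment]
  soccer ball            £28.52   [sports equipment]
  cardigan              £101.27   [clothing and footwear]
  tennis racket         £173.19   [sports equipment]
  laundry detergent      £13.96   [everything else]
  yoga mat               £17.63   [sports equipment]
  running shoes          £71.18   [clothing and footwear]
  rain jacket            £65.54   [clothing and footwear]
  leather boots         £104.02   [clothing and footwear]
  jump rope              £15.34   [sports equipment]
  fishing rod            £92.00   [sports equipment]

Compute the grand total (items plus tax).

Bike helmet £82.73: sports equipment, under £110.00 → 1% → £0.83
Ski goggles £54.73: sports equipment, under £110.00 → 1% → £0.55
Soccer ball £28.52: sports equipment, under £110.00 → 1% → £0.29
Cardigan £101.27: clothing and footwear → 0% → £0.00
Tennis racket £173.19: sports equipment, £110.00 or more → 4.25% → £7.36
Laundry detergent £13.96: everything else → 4.25% → £0.59
Yoga mat £17.63: sports equipment, under £110.00 → 1% → £0.18
Running shoes £71.18: clothing and footwear → 0% → £0.00
Rain jacket £65.54: clothing and footwear → 0% → £0.00
Leather boots £104.02: clothing and footwear → 0% → £0.00
Jump rope £15.34: sports equipment, under £110.00 → 1% → £0.15
Fishing rod £92.00: sports equipment, under £110.00 → 1% → £0.92
Subtotal = £820.11; tax = £10.87; total due = £830.98

£830.98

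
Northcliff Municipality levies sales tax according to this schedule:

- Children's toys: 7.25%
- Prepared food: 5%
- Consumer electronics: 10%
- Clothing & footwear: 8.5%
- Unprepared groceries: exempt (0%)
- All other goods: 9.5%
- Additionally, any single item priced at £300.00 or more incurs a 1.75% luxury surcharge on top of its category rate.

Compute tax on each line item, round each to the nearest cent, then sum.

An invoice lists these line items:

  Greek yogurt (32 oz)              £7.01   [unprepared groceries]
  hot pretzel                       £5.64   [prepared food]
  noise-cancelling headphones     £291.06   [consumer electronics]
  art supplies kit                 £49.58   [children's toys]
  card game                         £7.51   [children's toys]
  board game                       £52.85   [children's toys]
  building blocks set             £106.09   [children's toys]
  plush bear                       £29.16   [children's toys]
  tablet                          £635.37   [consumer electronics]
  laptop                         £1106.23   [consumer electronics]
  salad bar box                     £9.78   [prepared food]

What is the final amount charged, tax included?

Greek yogurt (32 oz) £7.01: unprepared groceries → 0% → £0.00
Hot pretzel £5.64: prepared food → 5% → £0.28
Noise-cancelling headphones £291.06: consumer electronics → 10% → £29.11
Art supplies kit £49.58: children's toys → 7.25% → £3.59
Card game £7.51: children's toys → 7.25% → £0.54
Board game £52.85: children's toys → 7.25% → £3.83
Building blocks set £106.09: children's toys → 7.25% → £7.69
Plush bear £29.16: children's toys → 7.25% → £2.11
Tablet £635.37: consumer electronics → 10% + 1.75% surcharge = 11.75% → £74.66
Laptop £1106.23: consumer electronics → 10% + 1.75% surcharge = 11.75% → £129.98
Salad bar box £9.78: prepared food → 5% → £0.49
Subtotal = £2300.28; tax = £252.28; total due = £2552.56

£2552.56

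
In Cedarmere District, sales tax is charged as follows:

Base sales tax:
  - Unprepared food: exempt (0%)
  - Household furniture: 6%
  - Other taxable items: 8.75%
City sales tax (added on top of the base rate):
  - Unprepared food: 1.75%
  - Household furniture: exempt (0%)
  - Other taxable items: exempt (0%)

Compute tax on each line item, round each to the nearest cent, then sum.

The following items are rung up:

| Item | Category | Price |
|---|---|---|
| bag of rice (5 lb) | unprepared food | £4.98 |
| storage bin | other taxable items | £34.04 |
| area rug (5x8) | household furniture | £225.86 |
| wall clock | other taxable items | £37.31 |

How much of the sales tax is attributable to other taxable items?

Storage bin £34.04: other taxable items → 8.75% + 0% city = 8.75% → £2.98
Wall clock £37.31: other taxable items → 8.75% + 0% city = 8.75% → £3.26
Tax on other taxable items = £2.98 + £3.26 = £6.24

£6.24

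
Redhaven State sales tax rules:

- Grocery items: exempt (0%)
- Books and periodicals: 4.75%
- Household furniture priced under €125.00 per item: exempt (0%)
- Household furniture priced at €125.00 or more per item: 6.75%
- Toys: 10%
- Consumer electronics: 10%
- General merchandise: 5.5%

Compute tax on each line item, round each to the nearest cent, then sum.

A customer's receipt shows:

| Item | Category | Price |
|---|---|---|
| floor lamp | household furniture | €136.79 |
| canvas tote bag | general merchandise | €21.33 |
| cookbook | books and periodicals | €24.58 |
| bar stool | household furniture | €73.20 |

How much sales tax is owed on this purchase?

Floor lamp €136.79: household furniture, €125.00 or more → 6.75% → €9.23
Canvas tote bag €21.33: general merchandise → 5.5% → €1.17
Cookbook €24.58: books and periodicals → 4.75% → €1.17
Bar stool €73.20: household furniture, under €125.00 → 0% → €0.00
Total tax = €9.23 + €1.17 + €1.17 = €11.57

€11.57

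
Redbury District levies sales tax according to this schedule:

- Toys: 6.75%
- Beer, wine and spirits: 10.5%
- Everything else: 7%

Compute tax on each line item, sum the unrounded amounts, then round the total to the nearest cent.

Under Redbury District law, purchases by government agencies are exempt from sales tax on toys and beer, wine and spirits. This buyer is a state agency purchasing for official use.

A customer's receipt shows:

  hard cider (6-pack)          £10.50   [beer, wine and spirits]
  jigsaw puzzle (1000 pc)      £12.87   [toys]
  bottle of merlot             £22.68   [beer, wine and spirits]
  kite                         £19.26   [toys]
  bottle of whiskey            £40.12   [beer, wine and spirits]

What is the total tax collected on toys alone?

£0.00

Jigsaw puzzle (1000 pc) £12.87: toys, buyer-exempt → 0% → £0.00
Kite £19.26: toys, buyer-exempt → 0% → £0.00
Tax on toys: unrounded sum = £0.00 → £0.00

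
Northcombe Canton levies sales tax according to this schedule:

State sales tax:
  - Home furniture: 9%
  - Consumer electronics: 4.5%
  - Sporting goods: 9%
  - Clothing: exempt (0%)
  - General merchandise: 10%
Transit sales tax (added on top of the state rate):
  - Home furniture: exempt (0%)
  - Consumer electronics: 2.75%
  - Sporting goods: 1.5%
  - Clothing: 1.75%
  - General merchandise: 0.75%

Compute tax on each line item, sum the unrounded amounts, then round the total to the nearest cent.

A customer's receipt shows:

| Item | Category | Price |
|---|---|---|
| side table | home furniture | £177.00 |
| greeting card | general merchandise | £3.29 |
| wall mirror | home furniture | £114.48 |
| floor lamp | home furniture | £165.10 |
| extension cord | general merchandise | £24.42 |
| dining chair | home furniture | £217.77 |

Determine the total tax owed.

Side table £177.00: home furniture → 9% + 0% transit = 9% → £15.93
Greeting card £3.29: general merchandise → 10% + 0.75% transit = 10.75% → £0.353675
Wall mirror £114.48: home furniture → 9% + 0% transit = 9% → £10.3032
Floor lamp £165.10: home furniture → 9% + 0% transit = 9% → £14.859
Extension cord £24.42: general merchandise → 10% + 0.75% transit = 10.75% → £2.62515
Dining chair £217.77: home furniture → 9% + 0% transit = 9% → £19.5993
Unrounded tax sum = £63.670325 → £63.67

£63.67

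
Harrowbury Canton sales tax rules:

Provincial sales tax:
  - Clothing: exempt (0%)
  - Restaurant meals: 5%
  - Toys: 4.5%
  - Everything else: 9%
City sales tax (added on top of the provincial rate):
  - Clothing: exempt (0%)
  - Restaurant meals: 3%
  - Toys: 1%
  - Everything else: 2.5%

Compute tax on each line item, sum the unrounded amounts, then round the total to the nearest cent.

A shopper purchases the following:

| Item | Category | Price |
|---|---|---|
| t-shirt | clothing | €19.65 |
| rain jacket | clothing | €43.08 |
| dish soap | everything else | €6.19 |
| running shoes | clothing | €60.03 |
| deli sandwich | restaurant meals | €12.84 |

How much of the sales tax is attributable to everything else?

Dish soap €6.19: everything else → 9% + 2.5% city = 11.5% → €0.71185
Tax on everything else: unrounded sum = €0.71185 → €0.71

€0.71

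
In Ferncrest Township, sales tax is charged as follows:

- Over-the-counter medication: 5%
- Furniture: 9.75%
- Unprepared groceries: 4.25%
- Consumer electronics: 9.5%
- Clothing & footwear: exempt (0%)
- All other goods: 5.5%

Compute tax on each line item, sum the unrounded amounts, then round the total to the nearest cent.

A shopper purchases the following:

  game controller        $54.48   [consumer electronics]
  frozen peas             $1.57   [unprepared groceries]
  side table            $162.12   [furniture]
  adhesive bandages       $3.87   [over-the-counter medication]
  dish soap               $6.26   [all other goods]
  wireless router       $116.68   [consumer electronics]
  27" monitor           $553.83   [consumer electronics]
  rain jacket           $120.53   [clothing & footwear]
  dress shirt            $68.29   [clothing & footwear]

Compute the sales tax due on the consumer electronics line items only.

Game controller $54.48: consumer electronics → 9.5% → $5.1756
Wireless router $116.68: consumer electronics → 9.5% → $11.0846
27" monitor $553.83: consumer electronics → 9.5% → $52.61385
Tax on consumer electronics: unrounded sum = $68.87405 → $68.87

$68.87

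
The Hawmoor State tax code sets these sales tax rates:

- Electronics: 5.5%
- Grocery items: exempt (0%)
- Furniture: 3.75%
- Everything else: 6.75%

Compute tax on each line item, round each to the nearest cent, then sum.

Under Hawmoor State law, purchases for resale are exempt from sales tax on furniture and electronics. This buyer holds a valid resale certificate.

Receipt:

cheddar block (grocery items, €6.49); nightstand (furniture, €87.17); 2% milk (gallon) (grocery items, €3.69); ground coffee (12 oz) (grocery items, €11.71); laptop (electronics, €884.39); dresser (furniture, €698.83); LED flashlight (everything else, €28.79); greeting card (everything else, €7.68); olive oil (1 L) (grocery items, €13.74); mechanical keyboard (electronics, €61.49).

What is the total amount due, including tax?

Cheddar block €6.49: grocery items → 0% → €0.00
Nightstand €87.17: furniture, buyer-exempt → 0% → €0.00
2% milk (gallon) €3.69: grocery items → 0% → €0.00
Ground coffee (12 oz) €11.71: grocery items → 0% → €0.00
Laptop €884.39: electronics, buyer-exempt → 0% → €0.00
Dresser €698.83: furniture, buyer-exempt → 0% → €0.00
LED flashlight €28.79: everything else → 6.75% → €1.94
Greeting card €7.68: everything else → 6.75% → €0.52
Olive oil (1 L) €13.74: grocery items → 0% → €0.00
Mechanical keyboard €61.49: electronics, buyer-exempt → 0% → €0.00
Subtotal = €1803.98; tax = €2.46; total due = €1806.44

€1806.44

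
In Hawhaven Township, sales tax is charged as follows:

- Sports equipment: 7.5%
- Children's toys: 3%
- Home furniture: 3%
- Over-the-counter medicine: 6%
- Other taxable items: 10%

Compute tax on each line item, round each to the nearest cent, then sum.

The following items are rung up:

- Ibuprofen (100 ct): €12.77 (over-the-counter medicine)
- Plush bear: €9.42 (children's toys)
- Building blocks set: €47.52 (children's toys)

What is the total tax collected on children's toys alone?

€1.71

Plush bear €9.42: children's toys → 3% → €0.28
Building blocks set €47.52: children's toys → 3% → €1.43
Tax on children's toys = €0.28 + €1.43 = €1.71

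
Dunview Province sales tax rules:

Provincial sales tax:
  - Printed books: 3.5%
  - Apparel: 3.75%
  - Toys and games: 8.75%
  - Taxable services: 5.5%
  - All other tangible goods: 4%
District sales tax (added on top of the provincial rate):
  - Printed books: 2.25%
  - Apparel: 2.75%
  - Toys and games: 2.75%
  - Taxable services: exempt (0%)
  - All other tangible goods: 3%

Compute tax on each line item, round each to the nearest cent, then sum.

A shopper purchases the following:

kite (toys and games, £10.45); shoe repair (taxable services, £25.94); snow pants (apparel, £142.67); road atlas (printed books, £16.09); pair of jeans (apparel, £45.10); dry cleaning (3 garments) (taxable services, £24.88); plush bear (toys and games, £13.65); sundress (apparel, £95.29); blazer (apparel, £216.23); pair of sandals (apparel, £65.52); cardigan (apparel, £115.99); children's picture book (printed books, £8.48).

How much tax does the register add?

£51.23

Kite £10.45: toys and games → 8.75% + 2.75% district = 11.5% → £1.20
Shoe repair £25.94: taxable services → 5.5% + 0% district = 5.5% → £1.43
Snow pants £142.67: apparel → 3.75% + 2.75% district = 6.5% → £9.27
Road atlas £16.09: printed books → 3.5% + 2.25% district = 5.75% → £0.93
Pair of jeans £45.10: apparel → 3.75% + 2.75% district = 6.5% → £2.93
Dry cleaning (3 garments) £24.88: taxable services → 5.5% + 0% district = 5.5% → £1.37
Plush bear £13.65: toys and games → 8.75% + 2.75% district = 11.5% → £1.57
Sundress £95.29: apparel → 3.75% + 2.75% district = 6.5% → £6.19
Blazer £216.23: apparel → 3.75% + 2.75% district = 6.5% → £14.05
Pair of sandals £65.52: apparel → 3.75% + 2.75% district = 6.5% → £4.26
Cardigan £115.99: apparel → 3.75% + 2.75% district = 6.5% → £7.54
Children's picture book £8.48: printed books → 3.5% + 2.25% district = 5.75% → £0.49
Total tax = £1.20 + £1.43 + £9.27 + £0.93 + £2.93 + £1.37 + £1.57 + £6.19 + £14.05 + £4.26 + £7.54 + £0.49 = £51.23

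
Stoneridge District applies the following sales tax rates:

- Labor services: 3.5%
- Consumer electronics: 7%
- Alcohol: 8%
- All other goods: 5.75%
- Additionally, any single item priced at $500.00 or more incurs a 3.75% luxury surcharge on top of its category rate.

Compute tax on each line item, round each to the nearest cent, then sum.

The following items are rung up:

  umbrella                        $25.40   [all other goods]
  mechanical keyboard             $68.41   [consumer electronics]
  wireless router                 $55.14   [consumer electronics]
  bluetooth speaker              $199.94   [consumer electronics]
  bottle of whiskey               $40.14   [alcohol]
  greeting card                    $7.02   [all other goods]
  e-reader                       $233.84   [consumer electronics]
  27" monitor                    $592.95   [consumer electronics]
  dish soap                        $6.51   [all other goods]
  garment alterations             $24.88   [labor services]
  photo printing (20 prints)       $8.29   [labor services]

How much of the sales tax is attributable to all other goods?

$2.23

Umbrella $25.40: all other goods → 5.75% → $1.46
Greeting card $7.02: all other goods → 5.75% → $0.40
Dish soap $6.51: all other goods → 5.75% → $0.37
Tax on all other goods = $1.46 + $0.40 + $0.37 = $2.23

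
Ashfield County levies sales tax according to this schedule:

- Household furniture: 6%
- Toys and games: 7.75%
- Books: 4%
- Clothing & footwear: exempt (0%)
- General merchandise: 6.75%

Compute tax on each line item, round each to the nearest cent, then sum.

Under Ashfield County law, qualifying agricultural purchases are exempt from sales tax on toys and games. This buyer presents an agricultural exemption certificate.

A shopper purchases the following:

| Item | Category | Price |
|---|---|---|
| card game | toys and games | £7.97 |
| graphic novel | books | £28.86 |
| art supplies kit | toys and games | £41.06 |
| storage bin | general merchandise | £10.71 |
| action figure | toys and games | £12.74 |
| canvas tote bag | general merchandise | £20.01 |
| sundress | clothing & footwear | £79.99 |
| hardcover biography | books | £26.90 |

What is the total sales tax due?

Card game £7.97: toys and games, buyer-exempt → 0% → £0.00
Graphic novel £28.86: books → 4% → £1.15
Art supplies kit £41.06: toys and games, buyer-exempt → 0% → £0.00
Storage bin £10.71: general merchandise → 6.75% → £0.72
Action figure £12.74: toys and games, buyer-exempt → 0% → £0.00
Canvas tote bag £20.01: general merchandise → 6.75% → £1.35
Sundress £79.99: clothing & footwear → 0% → £0.00
Hardcover biography £26.90: books → 4% → £1.08
Total tax = £1.15 + £0.72 + £1.35 + £1.08 = £4.30

£4.30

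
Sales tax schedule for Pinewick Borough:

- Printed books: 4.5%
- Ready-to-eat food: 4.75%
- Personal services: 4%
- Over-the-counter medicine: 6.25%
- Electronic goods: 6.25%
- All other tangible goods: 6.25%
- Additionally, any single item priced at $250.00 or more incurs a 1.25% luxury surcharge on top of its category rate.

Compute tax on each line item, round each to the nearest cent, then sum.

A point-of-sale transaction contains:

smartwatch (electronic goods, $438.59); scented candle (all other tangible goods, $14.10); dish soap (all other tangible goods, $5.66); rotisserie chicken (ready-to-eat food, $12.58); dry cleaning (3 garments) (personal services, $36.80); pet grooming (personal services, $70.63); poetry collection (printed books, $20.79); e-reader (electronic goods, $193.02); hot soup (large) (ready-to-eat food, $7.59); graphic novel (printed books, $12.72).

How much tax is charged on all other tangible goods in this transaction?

Scented candle $14.10: all other tangible goods → 6.25% → $0.88
Dish soap $5.66: all other tangible goods → 6.25% → $0.35
Tax on all other tangible goods = $0.88 + $0.35 = $1.23

$1.23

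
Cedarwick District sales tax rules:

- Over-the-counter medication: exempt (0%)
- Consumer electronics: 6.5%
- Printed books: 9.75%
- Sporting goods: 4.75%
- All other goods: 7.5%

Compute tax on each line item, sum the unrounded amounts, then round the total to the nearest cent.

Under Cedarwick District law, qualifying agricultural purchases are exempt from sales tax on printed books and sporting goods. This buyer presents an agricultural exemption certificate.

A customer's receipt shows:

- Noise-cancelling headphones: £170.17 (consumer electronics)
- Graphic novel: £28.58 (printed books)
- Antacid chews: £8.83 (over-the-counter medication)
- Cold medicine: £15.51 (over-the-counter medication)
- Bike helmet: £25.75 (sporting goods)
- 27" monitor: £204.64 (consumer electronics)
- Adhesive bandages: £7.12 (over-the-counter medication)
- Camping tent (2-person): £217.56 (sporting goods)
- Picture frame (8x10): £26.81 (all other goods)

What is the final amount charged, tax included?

£731.34

Noise-cancelling headphones £170.17: consumer electronics → 6.5% → £11.06105
Graphic novel £28.58: printed books, buyer-exempt → 0% → £0.00
Antacid chews £8.83: over-the-counter medication → 0% → £0.00
Cold medicine £15.51: over-the-counter medication → 0% → £0.00
Bike helmet £25.75: sporting goods, buyer-exempt → 0% → £0.00
27" monitor £204.64: consumer electronics → 6.5% → £13.3016
Adhesive bandages £7.12: over-the-counter medication → 0% → £0.00
Camping tent (2-person) £217.56: sporting goods, buyer-exempt → 0% → £0.00
Picture frame (8x10) £26.81: all other goods → 7.5% → £2.01075
Subtotal = £704.97; unrounded tax = £26.3734 → £26.37; total due = £731.34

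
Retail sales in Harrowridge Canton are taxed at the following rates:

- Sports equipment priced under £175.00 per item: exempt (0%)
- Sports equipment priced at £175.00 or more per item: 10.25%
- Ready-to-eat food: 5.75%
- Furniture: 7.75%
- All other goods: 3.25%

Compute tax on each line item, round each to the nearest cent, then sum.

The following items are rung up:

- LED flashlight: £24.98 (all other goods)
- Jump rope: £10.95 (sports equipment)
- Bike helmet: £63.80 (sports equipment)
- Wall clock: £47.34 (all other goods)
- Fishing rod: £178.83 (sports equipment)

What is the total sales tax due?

LED flashlight £24.98: all other goods → 3.25% → £0.81
Jump rope £10.95: sports equipment, under £175.00 → 0% → £0.00
Bike helmet £63.80: sports equipment, under £175.00 → 0% → £0.00
Wall clock £47.34: all other goods → 3.25% → £1.54
Fishing rod £178.83: sports equipment, £175.00 or more → 10.25% → £18.33
Total tax = £0.81 + £1.54 + £18.33 = £20.68

£20.68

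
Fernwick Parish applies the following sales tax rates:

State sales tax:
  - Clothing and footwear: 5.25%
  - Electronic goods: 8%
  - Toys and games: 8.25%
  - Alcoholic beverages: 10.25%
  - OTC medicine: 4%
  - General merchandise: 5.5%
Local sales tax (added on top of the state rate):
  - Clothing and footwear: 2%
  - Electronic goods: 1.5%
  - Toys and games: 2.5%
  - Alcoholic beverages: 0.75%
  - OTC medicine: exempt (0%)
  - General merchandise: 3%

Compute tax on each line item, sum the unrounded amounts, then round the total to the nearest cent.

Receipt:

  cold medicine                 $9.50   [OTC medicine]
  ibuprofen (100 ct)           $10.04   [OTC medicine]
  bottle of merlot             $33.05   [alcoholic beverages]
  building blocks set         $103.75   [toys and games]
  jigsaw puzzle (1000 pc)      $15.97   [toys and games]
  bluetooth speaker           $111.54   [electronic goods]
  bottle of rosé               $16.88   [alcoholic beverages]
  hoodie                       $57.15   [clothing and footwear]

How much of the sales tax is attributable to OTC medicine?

Cold medicine $9.50: OTC medicine → 4% + 0% local = 4% → $0.38
Ibuprofen (100 ct) $10.04: OTC medicine → 4% + 0% local = 4% → $0.4016
Tax on OTC medicine: unrounded sum = $0.7816 → $0.78

$0.78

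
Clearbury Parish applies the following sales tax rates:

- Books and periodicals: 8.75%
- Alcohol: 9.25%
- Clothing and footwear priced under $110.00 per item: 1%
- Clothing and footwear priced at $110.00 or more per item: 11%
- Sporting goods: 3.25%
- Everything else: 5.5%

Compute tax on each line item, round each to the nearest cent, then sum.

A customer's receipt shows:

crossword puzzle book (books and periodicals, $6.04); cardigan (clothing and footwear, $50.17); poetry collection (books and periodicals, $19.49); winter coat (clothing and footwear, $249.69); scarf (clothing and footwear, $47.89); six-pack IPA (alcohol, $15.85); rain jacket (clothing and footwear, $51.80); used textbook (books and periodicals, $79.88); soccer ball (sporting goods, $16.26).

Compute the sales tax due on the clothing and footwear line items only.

Cardigan $50.17: clothing and footwear, under $110.00 → 1% → $0.50
Winter coat $249.69: clothing and footwear, $110.00 or more → 11% → $27.47
Scarf $47.89: clothing and footwear, under $110.00 → 1% → $0.48
Rain jacket $51.80: clothing and footwear, under $110.00 → 1% → $0.52
Tax on clothing and footwear = $0.50 + $27.47 + $0.48 + $0.52 = $28.97

$28.97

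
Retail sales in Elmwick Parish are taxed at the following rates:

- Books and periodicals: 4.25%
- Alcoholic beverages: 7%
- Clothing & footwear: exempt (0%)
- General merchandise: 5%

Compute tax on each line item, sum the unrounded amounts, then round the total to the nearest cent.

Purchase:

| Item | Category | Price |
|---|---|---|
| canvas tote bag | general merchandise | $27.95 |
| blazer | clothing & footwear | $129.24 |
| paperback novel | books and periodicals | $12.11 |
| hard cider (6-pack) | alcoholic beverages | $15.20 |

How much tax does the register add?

$2.98

Canvas tote bag $27.95: general merchandise → 5% → $1.3975
Blazer $129.24: clothing & footwear → 0% → $0.00
Paperback novel $12.11: books and periodicals → 4.25% → $0.514675
Hard cider (6-pack) $15.20: alcoholic beverages → 7% → $1.064
Unrounded tax sum = $2.976175 → $2.98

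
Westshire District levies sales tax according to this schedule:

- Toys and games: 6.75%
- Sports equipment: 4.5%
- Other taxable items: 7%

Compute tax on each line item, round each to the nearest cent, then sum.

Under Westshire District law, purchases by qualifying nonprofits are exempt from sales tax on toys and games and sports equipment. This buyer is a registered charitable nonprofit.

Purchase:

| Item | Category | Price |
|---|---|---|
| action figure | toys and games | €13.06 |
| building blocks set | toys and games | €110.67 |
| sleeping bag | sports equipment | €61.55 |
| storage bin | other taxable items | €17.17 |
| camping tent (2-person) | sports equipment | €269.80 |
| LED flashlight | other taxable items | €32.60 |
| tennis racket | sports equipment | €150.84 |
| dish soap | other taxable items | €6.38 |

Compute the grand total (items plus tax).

Action figure €13.06: toys and games, buyer-exempt → 0% → €0.00
Building blocks set €110.67: toys and games, buyer-exempt → 0% → €0.00
Sleeping bag €61.55: sports equipment, buyer-exempt → 0% → €0.00
Storage bin €17.17: other taxable items → 7% → €1.20
Camping tent (2-person) €269.80: sports equipment, buyer-exempt → 0% → €0.00
LED flashlight €32.60: other taxable items → 7% → €2.28
Tennis racket €150.84: sports equipment, buyer-exempt → 0% → €0.00
Dish soap €6.38: other taxable items → 7% → €0.45
Subtotal = €662.07; tax = €3.93; total due = €666.00

€666.00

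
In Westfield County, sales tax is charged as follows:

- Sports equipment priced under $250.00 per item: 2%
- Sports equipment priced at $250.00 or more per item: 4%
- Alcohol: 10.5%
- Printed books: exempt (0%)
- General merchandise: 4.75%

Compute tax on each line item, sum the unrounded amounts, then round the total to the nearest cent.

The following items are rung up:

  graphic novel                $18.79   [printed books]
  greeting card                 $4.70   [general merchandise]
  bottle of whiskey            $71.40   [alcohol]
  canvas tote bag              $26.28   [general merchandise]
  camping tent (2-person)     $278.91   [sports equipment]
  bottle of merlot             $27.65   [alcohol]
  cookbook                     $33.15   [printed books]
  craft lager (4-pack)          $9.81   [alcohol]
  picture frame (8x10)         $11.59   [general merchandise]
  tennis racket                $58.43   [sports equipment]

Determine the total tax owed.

Graphic novel $18.79: printed books → 0% → $0.00
Greeting card $4.70: general merchandise → 4.75% → $0.22325
Bottle of whiskey $71.40: alcohol → 10.5% → $7.497
Canvas tote bag $26.28: general merchandise → 4.75% → $1.2483
Camping tent (2-person) $278.91: sports equipment, $250.00 or more → 4% → $11.1564
Bottle of merlot $27.65: alcohol → 10.5% → $2.90325
Cookbook $33.15: printed books → 0% → $0.00
Craft lager (4-pack) $9.81: alcohol → 10.5% → $1.03005
Picture frame (8x10) $11.59: general merchandise → 4.75% → $0.550525
Tennis racket $58.43: sports equipment, under $250.00 → 2% → $1.1686
Unrounded tax sum = $25.777375 → $25.78

$25.78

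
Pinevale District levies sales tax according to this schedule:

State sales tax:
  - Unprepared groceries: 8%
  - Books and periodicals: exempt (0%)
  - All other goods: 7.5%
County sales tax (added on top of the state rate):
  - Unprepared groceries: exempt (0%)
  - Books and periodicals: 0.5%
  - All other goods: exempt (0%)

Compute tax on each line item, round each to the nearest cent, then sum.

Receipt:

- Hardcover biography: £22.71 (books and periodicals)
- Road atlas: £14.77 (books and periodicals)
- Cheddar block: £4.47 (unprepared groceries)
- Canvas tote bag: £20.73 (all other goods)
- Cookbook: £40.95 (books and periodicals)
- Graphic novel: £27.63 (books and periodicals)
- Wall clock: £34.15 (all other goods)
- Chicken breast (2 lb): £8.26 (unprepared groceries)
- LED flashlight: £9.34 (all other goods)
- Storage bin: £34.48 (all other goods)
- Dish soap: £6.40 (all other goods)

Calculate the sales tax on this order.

£9.42

Hardcover biography £22.71: books and periodicals → 0% + 0.5% county = 0.5% → £0.11
Road atlas £14.77: books and periodicals → 0% + 0.5% county = 0.5% → £0.07
Cheddar block £4.47: unprepared groceries → 8% + 0% county = 8% → £0.36
Canvas tote bag £20.73: all other goods → 7.5% + 0% county = 7.5% → £1.55
Cookbook £40.95: books and periodicals → 0% + 0.5% county = 0.5% → £0.20
Graphic novel £27.63: books and periodicals → 0% + 0.5% county = 0.5% → £0.14
Wall clock £34.15: all other goods → 7.5% + 0% county = 7.5% → £2.56
Chicken breast (2 lb) £8.26: unprepared groceries → 8% + 0% county = 8% → £0.66
LED flashlight £9.34: all other goods → 7.5% + 0% county = 7.5% → £0.70
Storage bin £34.48: all other goods → 7.5% + 0% county = 7.5% → £2.59
Dish soap £6.40: all other goods → 7.5% + 0% county = 7.5% → £0.48
Total tax = £0.11 + £0.07 + £0.36 + £1.55 + £0.20 + £0.14 + £2.56 + £0.66 + £0.70 + £2.59 + £0.48 = £9.42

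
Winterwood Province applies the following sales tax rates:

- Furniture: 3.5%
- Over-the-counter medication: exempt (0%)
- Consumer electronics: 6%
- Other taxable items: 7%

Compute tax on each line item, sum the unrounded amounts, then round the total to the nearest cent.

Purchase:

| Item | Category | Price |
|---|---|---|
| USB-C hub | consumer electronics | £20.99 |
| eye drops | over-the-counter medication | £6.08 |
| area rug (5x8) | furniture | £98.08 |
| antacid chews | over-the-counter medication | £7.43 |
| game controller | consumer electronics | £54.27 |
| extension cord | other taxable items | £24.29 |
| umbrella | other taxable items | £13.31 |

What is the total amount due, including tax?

£235.03

USB-C hub £20.99: consumer electronics → 6% → £1.2594
Eye drops £6.08: over-the-counter medication → 0% → £0.00
Area rug (5x8) £98.08: furniture → 3.5% → £3.4328
Antacid chews £7.43: over-the-counter medication → 0% → £0.00
Game controller £54.27: consumer electronics → 6% → £3.2562
Extension cord £24.29: other taxable items → 7% → £1.7003
Umbrella £13.31: other taxable items → 7% → £0.9317
Subtotal = £224.45; unrounded tax = £10.5804 → £10.58; total due = £235.03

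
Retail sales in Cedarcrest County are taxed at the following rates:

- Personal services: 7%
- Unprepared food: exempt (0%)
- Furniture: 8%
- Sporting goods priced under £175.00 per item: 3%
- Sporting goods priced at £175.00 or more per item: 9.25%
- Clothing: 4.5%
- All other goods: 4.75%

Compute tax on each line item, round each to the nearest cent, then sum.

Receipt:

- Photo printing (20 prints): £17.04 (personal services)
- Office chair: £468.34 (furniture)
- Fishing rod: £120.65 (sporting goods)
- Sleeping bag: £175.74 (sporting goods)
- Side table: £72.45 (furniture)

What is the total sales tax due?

£64.34

Photo printing (20 prints) £17.04: personal services → 7% → £1.19
Office chair £468.34: furniture → 8% → £37.47
Fishing rod £120.65: sporting goods, under £175.00 → 3% → £3.62
Sleeping bag £175.74: sporting goods, £175.00 or more → 9.25% → £16.26
Side table £72.45: furniture → 8% → £5.80
Total tax = £1.19 + £37.47 + £3.62 + £16.26 + £5.80 = £64.34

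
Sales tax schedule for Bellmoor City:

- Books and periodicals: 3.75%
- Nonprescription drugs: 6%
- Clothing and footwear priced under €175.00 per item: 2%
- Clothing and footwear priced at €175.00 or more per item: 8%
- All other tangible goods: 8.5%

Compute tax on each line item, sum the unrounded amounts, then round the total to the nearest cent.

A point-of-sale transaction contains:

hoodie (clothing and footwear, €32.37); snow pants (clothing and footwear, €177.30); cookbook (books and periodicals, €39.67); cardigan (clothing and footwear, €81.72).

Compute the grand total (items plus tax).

€349.01

Hoodie €32.37: clothing and footwear, under €175.00 → 2% → €0.6474
Snow pants €177.30: clothing and footwear, €175.00 or more → 8% → €14.184
Cookbook €39.67: books and periodicals → 3.75% → €1.487625
Cardigan €81.72: clothing and footwear, under €175.00 → 2% → €1.6344
Subtotal = €331.06; unrounded tax = €17.953425 → €17.95; total due = €349.01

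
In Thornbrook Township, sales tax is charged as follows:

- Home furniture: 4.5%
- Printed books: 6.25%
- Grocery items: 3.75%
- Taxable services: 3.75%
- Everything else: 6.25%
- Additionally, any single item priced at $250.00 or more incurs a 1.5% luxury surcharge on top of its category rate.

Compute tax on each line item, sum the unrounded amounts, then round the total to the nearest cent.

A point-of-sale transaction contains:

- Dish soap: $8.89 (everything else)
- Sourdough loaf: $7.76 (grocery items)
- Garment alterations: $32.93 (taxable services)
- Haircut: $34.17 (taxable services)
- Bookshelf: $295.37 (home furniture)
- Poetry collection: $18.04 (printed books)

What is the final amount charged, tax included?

$419.37

Dish soap $8.89: everything else → 6.25% → $0.555625
Sourdough loaf $7.76: grocery items → 3.75% → $0.291
Garment alterations $32.93: taxable services → 3.75% → $1.234875
Haircut $34.17: taxable services → 3.75% → $1.281375
Bookshelf $295.37: home furniture → 4.5% + 1.5% surcharge = 6% → $17.7222
Poetry collection $18.04: printed books → 6.25% → $1.1275
Subtotal = $397.16; unrounded tax = $22.212575 → $22.21; total due = $419.37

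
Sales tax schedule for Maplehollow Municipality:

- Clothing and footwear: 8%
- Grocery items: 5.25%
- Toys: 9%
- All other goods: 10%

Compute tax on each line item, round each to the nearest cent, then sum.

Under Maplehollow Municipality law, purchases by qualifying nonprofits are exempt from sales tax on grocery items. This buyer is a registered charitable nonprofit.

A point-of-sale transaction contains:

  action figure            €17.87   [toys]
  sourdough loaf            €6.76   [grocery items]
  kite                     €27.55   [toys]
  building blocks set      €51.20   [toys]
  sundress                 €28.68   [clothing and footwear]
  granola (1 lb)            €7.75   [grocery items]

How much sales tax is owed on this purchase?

€10.99

Action figure €17.87: toys → 9% → €1.61
Sourdough loaf €6.76: grocery items, buyer-exempt → 0% → €0.00
Kite €27.55: toys → 9% → €2.48
Building blocks set €51.20: toys → 9% → €4.61
Sundress €28.68: clothing and footwear → 8% → €2.29
Granola (1 lb) €7.75: grocery items, buyer-exempt → 0% → €0.00
Total tax = €1.61 + €2.48 + €4.61 + €2.29 = €10.99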